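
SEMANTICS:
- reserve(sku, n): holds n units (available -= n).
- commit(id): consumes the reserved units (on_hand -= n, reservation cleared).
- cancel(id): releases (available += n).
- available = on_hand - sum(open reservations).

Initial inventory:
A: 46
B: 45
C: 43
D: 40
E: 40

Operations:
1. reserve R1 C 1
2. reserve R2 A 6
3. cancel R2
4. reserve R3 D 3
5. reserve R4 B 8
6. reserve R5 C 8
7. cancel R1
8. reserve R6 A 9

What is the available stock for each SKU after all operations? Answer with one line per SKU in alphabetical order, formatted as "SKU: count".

Answer: A: 37
B: 37
C: 35
D: 37
E: 40

Derivation:
Step 1: reserve R1 C 1 -> on_hand[A=46 B=45 C=43 D=40 E=40] avail[A=46 B=45 C=42 D=40 E=40] open={R1}
Step 2: reserve R2 A 6 -> on_hand[A=46 B=45 C=43 D=40 E=40] avail[A=40 B=45 C=42 D=40 E=40] open={R1,R2}
Step 3: cancel R2 -> on_hand[A=46 B=45 C=43 D=40 E=40] avail[A=46 B=45 C=42 D=40 E=40] open={R1}
Step 4: reserve R3 D 3 -> on_hand[A=46 B=45 C=43 D=40 E=40] avail[A=46 B=45 C=42 D=37 E=40] open={R1,R3}
Step 5: reserve R4 B 8 -> on_hand[A=46 B=45 C=43 D=40 E=40] avail[A=46 B=37 C=42 D=37 E=40] open={R1,R3,R4}
Step 6: reserve R5 C 8 -> on_hand[A=46 B=45 C=43 D=40 E=40] avail[A=46 B=37 C=34 D=37 E=40] open={R1,R3,R4,R5}
Step 7: cancel R1 -> on_hand[A=46 B=45 C=43 D=40 E=40] avail[A=46 B=37 C=35 D=37 E=40] open={R3,R4,R5}
Step 8: reserve R6 A 9 -> on_hand[A=46 B=45 C=43 D=40 E=40] avail[A=37 B=37 C=35 D=37 E=40] open={R3,R4,R5,R6}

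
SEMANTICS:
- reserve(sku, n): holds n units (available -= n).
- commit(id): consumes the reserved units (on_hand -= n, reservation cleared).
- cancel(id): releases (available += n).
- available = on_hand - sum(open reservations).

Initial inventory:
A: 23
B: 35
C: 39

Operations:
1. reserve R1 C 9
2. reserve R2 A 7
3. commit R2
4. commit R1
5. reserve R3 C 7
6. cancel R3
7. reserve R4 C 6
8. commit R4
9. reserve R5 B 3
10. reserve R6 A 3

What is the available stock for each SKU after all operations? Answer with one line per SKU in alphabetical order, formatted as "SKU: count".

Step 1: reserve R1 C 9 -> on_hand[A=23 B=35 C=39] avail[A=23 B=35 C=30] open={R1}
Step 2: reserve R2 A 7 -> on_hand[A=23 B=35 C=39] avail[A=16 B=35 C=30] open={R1,R2}
Step 3: commit R2 -> on_hand[A=16 B=35 C=39] avail[A=16 B=35 C=30] open={R1}
Step 4: commit R1 -> on_hand[A=16 B=35 C=30] avail[A=16 B=35 C=30] open={}
Step 5: reserve R3 C 7 -> on_hand[A=16 B=35 C=30] avail[A=16 B=35 C=23] open={R3}
Step 6: cancel R3 -> on_hand[A=16 B=35 C=30] avail[A=16 B=35 C=30] open={}
Step 7: reserve R4 C 6 -> on_hand[A=16 B=35 C=30] avail[A=16 B=35 C=24] open={R4}
Step 8: commit R4 -> on_hand[A=16 B=35 C=24] avail[A=16 B=35 C=24] open={}
Step 9: reserve R5 B 3 -> on_hand[A=16 B=35 C=24] avail[A=16 B=32 C=24] open={R5}
Step 10: reserve R6 A 3 -> on_hand[A=16 B=35 C=24] avail[A=13 B=32 C=24] open={R5,R6}

Answer: A: 13
B: 32
C: 24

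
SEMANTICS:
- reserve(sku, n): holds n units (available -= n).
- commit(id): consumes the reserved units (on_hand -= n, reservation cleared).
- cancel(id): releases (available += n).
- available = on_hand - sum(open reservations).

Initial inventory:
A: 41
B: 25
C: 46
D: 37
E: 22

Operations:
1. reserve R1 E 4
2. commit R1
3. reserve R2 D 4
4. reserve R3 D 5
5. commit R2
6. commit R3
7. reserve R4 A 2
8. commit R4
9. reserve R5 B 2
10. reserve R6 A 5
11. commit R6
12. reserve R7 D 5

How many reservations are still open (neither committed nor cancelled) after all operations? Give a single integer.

Answer: 2

Derivation:
Step 1: reserve R1 E 4 -> on_hand[A=41 B=25 C=46 D=37 E=22] avail[A=41 B=25 C=46 D=37 E=18] open={R1}
Step 2: commit R1 -> on_hand[A=41 B=25 C=46 D=37 E=18] avail[A=41 B=25 C=46 D=37 E=18] open={}
Step 3: reserve R2 D 4 -> on_hand[A=41 B=25 C=46 D=37 E=18] avail[A=41 B=25 C=46 D=33 E=18] open={R2}
Step 4: reserve R3 D 5 -> on_hand[A=41 B=25 C=46 D=37 E=18] avail[A=41 B=25 C=46 D=28 E=18] open={R2,R3}
Step 5: commit R2 -> on_hand[A=41 B=25 C=46 D=33 E=18] avail[A=41 B=25 C=46 D=28 E=18] open={R3}
Step 6: commit R3 -> on_hand[A=41 B=25 C=46 D=28 E=18] avail[A=41 B=25 C=46 D=28 E=18] open={}
Step 7: reserve R4 A 2 -> on_hand[A=41 B=25 C=46 D=28 E=18] avail[A=39 B=25 C=46 D=28 E=18] open={R4}
Step 8: commit R4 -> on_hand[A=39 B=25 C=46 D=28 E=18] avail[A=39 B=25 C=46 D=28 E=18] open={}
Step 9: reserve R5 B 2 -> on_hand[A=39 B=25 C=46 D=28 E=18] avail[A=39 B=23 C=46 D=28 E=18] open={R5}
Step 10: reserve R6 A 5 -> on_hand[A=39 B=25 C=46 D=28 E=18] avail[A=34 B=23 C=46 D=28 E=18] open={R5,R6}
Step 11: commit R6 -> on_hand[A=34 B=25 C=46 D=28 E=18] avail[A=34 B=23 C=46 D=28 E=18] open={R5}
Step 12: reserve R7 D 5 -> on_hand[A=34 B=25 C=46 D=28 E=18] avail[A=34 B=23 C=46 D=23 E=18] open={R5,R7}
Open reservations: ['R5', 'R7'] -> 2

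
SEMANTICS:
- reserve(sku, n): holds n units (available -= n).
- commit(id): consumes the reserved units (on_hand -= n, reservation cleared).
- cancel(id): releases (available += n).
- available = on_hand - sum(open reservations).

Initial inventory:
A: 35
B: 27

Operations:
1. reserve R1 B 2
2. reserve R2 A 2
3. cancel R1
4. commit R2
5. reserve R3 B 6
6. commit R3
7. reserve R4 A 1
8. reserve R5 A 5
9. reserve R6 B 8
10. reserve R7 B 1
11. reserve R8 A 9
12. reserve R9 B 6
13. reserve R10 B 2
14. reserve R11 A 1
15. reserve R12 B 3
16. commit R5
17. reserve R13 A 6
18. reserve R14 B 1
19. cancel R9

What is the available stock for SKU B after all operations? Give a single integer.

Answer: 6

Derivation:
Step 1: reserve R1 B 2 -> on_hand[A=35 B=27] avail[A=35 B=25] open={R1}
Step 2: reserve R2 A 2 -> on_hand[A=35 B=27] avail[A=33 B=25] open={R1,R2}
Step 3: cancel R1 -> on_hand[A=35 B=27] avail[A=33 B=27] open={R2}
Step 4: commit R2 -> on_hand[A=33 B=27] avail[A=33 B=27] open={}
Step 5: reserve R3 B 6 -> on_hand[A=33 B=27] avail[A=33 B=21] open={R3}
Step 6: commit R3 -> on_hand[A=33 B=21] avail[A=33 B=21] open={}
Step 7: reserve R4 A 1 -> on_hand[A=33 B=21] avail[A=32 B=21] open={R4}
Step 8: reserve R5 A 5 -> on_hand[A=33 B=21] avail[A=27 B=21] open={R4,R5}
Step 9: reserve R6 B 8 -> on_hand[A=33 B=21] avail[A=27 B=13] open={R4,R5,R6}
Step 10: reserve R7 B 1 -> on_hand[A=33 B=21] avail[A=27 B=12] open={R4,R5,R6,R7}
Step 11: reserve R8 A 9 -> on_hand[A=33 B=21] avail[A=18 B=12] open={R4,R5,R6,R7,R8}
Step 12: reserve R9 B 6 -> on_hand[A=33 B=21] avail[A=18 B=6] open={R4,R5,R6,R7,R8,R9}
Step 13: reserve R10 B 2 -> on_hand[A=33 B=21] avail[A=18 B=4] open={R10,R4,R5,R6,R7,R8,R9}
Step 14: reserve R11 A 1 -> on_hand[A=33 B=21] avail[A=17 B=4] open={R10,R11,R4,R5,R6,R7,R8,R9}
Step 15: reserve R12 B 3 -> on_hand[A=33 B=21] avail[A=17 B=1] open={R10,R11,R12,R4,R5,R6,R7,R8,R9}
Step 16: commit R5 -> on_hand[A=28 B=21] avail[A=17 B=1] open={R10,R11,R12,R4,R6,R7,R8,R9}
Step 17: reserve R13 A 6 -> on_hand[A=28 B=21] avail[A=11 B=1] open={R10,R11,R12,R13,R4,R6,R7,R8,R9}
Step 18: reserve R14 B 1 -> on_hand[A=28 B=21] avail[A=11 B=0] open={R10,R11,R12,R13,R14,R4,R6,R7,R8,R9}
Step 19: cancel R9 -> on_hand[A=28 B=21] avail[A=11 B=6] open={R10,R11,R12,R13,R14,R4,R6,R7,R8}
Final available[B] = 6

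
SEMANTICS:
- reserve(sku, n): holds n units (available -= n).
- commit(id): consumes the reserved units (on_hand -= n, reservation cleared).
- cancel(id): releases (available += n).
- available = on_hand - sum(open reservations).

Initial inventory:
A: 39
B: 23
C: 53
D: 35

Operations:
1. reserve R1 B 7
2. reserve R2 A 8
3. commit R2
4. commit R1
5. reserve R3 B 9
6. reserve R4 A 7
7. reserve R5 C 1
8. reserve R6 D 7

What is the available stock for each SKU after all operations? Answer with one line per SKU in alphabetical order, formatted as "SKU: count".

Step 1: reserve R1 B 7 -> on_hand[A=39 B=23 C=53 D=35] avail[A=39 B=16 C=53 D=35] open={R1}
Step 2: reserve R2 A 8 -> on_hand[A=39 B=23 C=53 D=35] avail[A=31 B=16 C=53 D=35] open={R1,R2}
Step 3: commit R2 -> on_hand[A=31 B=23 C=53 D=35] avail[A=31 B=16 C=53 D=35] open={R1}
Step 4: commit R1 -> on_hand[A=31 B=16 C=53 D=35] avail[A=31 B=16 C=53 D=35] open={}
Step 5: reserve R3 B 9 -> on_hand[A=31 B=16 C=53 D=35] avail[A=31 B=7 C=53 D=35] open={R3}
Step 6: reserve R4 A 7 -> on_hand[A=31 B=16 C=53 D=35] avail[A=24 B=7 C=53 D=35] open={R3,R4}
Step 7: reserve R5 C 1 -> on_hand[A=31 B=16 C=53 D=35] avail[A=24 B=7 C=52 D=35] open={R3,R4,R5}
Step 8: reserve R6 D 7 -> on_hand[A=31 B=16 C=53 D=35] avail[A=24 B=7 C=52 D=28] open={R3,R4,R5,R6}

Answer: A: 24
B: 7
C: 52
D: 28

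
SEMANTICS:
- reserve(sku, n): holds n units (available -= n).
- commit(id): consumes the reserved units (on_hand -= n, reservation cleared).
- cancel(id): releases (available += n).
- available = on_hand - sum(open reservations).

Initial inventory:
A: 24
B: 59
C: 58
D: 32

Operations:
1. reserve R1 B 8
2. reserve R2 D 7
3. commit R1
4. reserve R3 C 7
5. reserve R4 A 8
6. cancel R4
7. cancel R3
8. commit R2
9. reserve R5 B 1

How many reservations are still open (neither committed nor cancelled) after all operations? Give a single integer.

Step 1: reserve R1 B 8 -> on_hand[A=24 B=59 C=58 D=32] avail[A=24 B=51 C=58 D=32] open={R1}
Step 2: reserve R2 D 7 -> on_hand[A=24 B=59 C=58 D=32] avail[A=24 B=51 C=58 D=25] open={R1,R2}
Step 3: commit R1 -> on_hand[A=24 B=51 C=58 D=32] avail[A=24 B=51 C=58 D=25] open={R2}
Step 4: reserve R3 C 7 -> on_hand[A=24 B=51 C=58 D=32] avail[A=24 B=51 C=51 D=25] open={R2,R3}
Step 5: reserve R4 A 8 -> on_hand[A=24 B=51 C=58 D=32] avail[A=16 B=51 C=51 D=25] open={R2,R3,R4}
Step 6: cancel R4 -> on_hand[A=24 B=51 C=58 D=32] avail[A=24 B=51 C=51 D=25] open={R2,R3}
Step 7: cancel R3 -> on_hand[A=24 B=51 C=58 D=32] avail[A=24 B=51 C=58 D=25] open={R2}
Step 8: commit R2 -> on_hand[A=24 B=51 C=58 D=25] avail[A=24 B=51 C=58 D=25] open={}
Step 9: reserve R5 B 1 -> on_hand[A=24 B=51 C=58 D=25] avail[A=24 B=50 C=58 D=25] open={R5}
Open reservations: ['R5'] -> 1

Answer: 1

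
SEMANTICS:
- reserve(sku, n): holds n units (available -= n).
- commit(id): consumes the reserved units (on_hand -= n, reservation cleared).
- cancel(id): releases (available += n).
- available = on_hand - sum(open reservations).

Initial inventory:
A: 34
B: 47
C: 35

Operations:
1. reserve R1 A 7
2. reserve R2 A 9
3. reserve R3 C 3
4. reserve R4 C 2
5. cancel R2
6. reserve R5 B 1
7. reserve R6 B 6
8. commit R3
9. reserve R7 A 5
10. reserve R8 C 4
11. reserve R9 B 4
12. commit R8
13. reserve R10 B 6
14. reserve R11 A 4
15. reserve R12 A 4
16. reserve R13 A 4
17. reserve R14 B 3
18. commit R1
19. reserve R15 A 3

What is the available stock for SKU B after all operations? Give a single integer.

Step 1: reserve R1 A 7 -> on_hand[A=34 B=47 C=35] avail[A=27 B=47 C=35] open={R1}
Step 2: reserve R2 A 9 -> on_hand[A=34 B=47 C=35] avail[A=18 B=47 C=35] open={R1,R2}
Step 3: reserve R3 C 3 -> on_hand[A=34 B=47 C=35] avail[A=18 B=47 C=32] open={R1,R2,R3}
Step 4: reserve R4 C 2 -> on_hand[A=34 B=47 C=35] avail[A=18 B=47 C=30] open={R1,R2,R3,R4}
Step 5: cancel R2 -> on_hand[A=34 B=47 C=35] avail[A=27 B=47 C=30] open={R1,R3,R4}
Step 6: reserve R5 B 1 -> on_hand[A=34 B=47 C=35] avail[A=27 B=46 C=30] open={R1,R3,R4,R5}
Step 7: reserve R6 B 6 -> on_hand[A=34 B=47 C=35] avail[A=27 B=40 C=30] open={R1,R3,R4,R5,R6}
Step 8: commit R3 -> on_hand[A=34 B=47 C=32] avail[A=27 B=40 C=30] open={R1,R4,R5,R6}
Step 9: reserve R7 A 5 -> on_hand[A=34 B=47 C=32] avail[A=22 B=40 C=30] open={R1,R4,R5,R6,R7}
Step 10: reserve R8 C 4 -> on_hand[A=34 B=47 C=32] avail[A=22 B=40 C=26] open={R1,R4,R5,R6,R7,R8}
Step 11: reserve R9 B 4 -> on_hand[A=34 B=47 C=32] avail[A=22 B=36 C=26] open={R1,R4,R5,R6,R7,R8,R9}
Step 12: commit R8 -> on_hand[A=34 B=47 C=28] avail[A=22 B=36 C=26] open={R1,R4,R5,R6,R7,R9}
Step 13: reserve R10 B 6 -> on_hand[A=34 B=47 C=28] avail[A=22 B=30 C=26] open={R1,R10,R4,R5,R6,R7,R9}
Step 14: reserve R11 A 4 -> on_hand[A=34 B=47 C=28] avail[A=18 B=30 C=26] open={R1,R10,R11,R4,R5,R6,R7,R9}
Step 15: reserve R12 A 4 -> on_hand[A=34 B=47 C=28] avail[A=14 B=30 C=26] open={R1,R10,R11,R12,R4,R5,R6,R7,R9}
Step 16: reserve R13 A 4 -> on_hand[A=34 B=47 C=28] avail[A=10 B=30 C=26] open={R1,R10,R11,R12,R13,R4,R5,R6,R7,R9}
Step 17: reserve R14 B 3 -> on_hand[A=34 B=47 C=28] avail[A=10 B=27 C=26] open={R1,R10,R11,R12,R13,R14,R4,R5,R6,R7,R9}
Step 18: commit R1 -> on_hand[A=27 B=47 C=28] avail[A=10 B=27 C=26] open={R10,R11,R12,R13,R14,R4,R5,R6,R7,R9}
Step 19: reserve R15 A 3 -> on_hand[A=27 B=47 C=28] avail[A=7 B=27 C=26] open={R10,R11,R12,R13,R14,R15,R4,R5,R6,R7,R9}
Final available[B] = 27

Answer: 27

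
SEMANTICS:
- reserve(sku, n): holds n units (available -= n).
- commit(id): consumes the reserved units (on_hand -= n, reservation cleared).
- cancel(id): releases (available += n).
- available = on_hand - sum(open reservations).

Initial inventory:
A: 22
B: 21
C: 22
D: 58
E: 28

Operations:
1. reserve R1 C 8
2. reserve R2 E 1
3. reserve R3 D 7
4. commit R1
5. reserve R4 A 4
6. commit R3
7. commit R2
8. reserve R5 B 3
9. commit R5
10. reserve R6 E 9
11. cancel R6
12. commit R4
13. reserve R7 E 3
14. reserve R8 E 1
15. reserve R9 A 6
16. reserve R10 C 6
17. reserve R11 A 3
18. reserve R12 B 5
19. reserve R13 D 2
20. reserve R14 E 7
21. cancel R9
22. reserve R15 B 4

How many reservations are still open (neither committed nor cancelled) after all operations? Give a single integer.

Step 1: reserve R1 C 8 -> on_hand[A=22 B=21 C=22 D=58 E=28] avail[A=22 B=21 C=14 D=58 E=28] open={R1}
Step 2: reserve R2 E 1 -> on_hand[A=22 B=21 C=22 D=58 E=28] avail[A=22 B=21 C=14 D=58 E=27] open={R1,R2}
Step 3: reserve R3 D 7 -> on_hand[A=22 B=21 C=22 D=58 E=28] avail[A=22 B=21 C=14 D=51 E=27] open={R1,R2,R3}
Step 4: commit R1 -> on_hand[A=22 B=21 C=14 D=58 E=28] avail[A=22 B=21 C=14 D=51 E=27] open={R2,R3}
Step 5: reserve R4 A 4 -> on_hand[A=22 B=21 C=14 D=58 E=28] avail[A=18 B=21 C=14 D=51 E=27] open={R2,R3,R4}
Step 6: commit R3 -> on_hand[A=22 B=21 C=14 D=51 E=28] avail[A=18 B=21 C=14 D=51 E=27] open={R2,R4}
Step 7: commit R2 -> on_hand[A=22 B=21 C=14 D=51 E=27] avail[A=18 B=21 C=14 D=51 E=27] open={R4}
Step 8: reserve R5 B 3 -> on_hand[A=22 B=21 C=14 D=51 E=27] avail[A=18 B=18 C=14 D=51 E=27] open={R4,R5}
Step 9: commit R5 -> on_hand[A=22 B=18 C=14 D=51 E=27] avail[A=18 B=18 C=14 D=51 E=27] open={R4}
Step 10: reserve R6 E 9 -> on_hand[A=22 B=18 C=14 D=51 E=27] avail[A=18 B=18 C=14 D=51 E=18] open={R4,R6}
Step 11: cancel R6 -> on_hand[A=22 B=18 C=14 D=51 E=27] avail[A=18 B=18 C=14 D=51 E=27] open={R4}
Step 12: commit R4 -> on_hand[A=18 B=18 C=14 D=51 E=27] avail[A=18 B=18 C=14 D=51 E=27] open={}
Step 13: reserve R7 E 3 -> on_hand[A=18 B=18 C=14 D=51 E=27] avail[A=18 B=18 C=14 D=51 E=24] open={R7}
Step 14: reserve R8 E 1 -> on_hand[A=18 B=18 C=14 D=51 E=27] avail[A=18 B=18 C=14 D=51 E=23] open={R7,R8}
Step 15: reserve R9 A 6 -> on_hand[A=18 B=18 C=14 D=51 E=27] avail[A=12 B=18 C=14 D=51 E=23] open={R7,R8,R9}
Step 16: reserve R10 C 6 -> on_hand[A=18 B=18 C=14 D=51 E=27] avail[A=12 B=18 C=8 D=51 E=23] open={R10,R7,R8,R9}
Step 17: reserve R11 A 3 -> on_hand[A=18 B=18 C=14 D=51 E=27] avail[A=9 B=18 C=8 D=51 E=23] open={R10,R11,R7,R8,R9}
Step 18: reserve R12 B 5 -> on_hand[A=18 B=18 C=14 D=51 E=27] avail[A=9 B=13 C=8 D=51 E=23] open={R10,R11,R12,R7,R8,R9}
Step 19: reserve R13 D 2 -> on_hand[A=18 B=18 C=14 D=51 E=27] avail[A=9 B=13 C=8 D=49 E=23] open={R10,R11,R12,R13,R7,R8,R9}
Step 20: reserve R14 E 7 -> on_hand[A=18 B=18 C=14 D=51 E=27] avail[A=9 B=13 C=8 D=49 E=16] open={R10,R11,R12,R13,R14,R7,R8,R9}
Step 21: cancel R9 -> on_hand[A=18 B=18 C=14 D=51 E=27] avail[A=15 B=13 C=8 D=49 E=16] open={R10,R11,R12,R13,R14,R7,R8}
Step 22: reserve R15 B 4 -> on_hand[A=18 B=18 C=14 D=51 E=27] avail[A=15 B=9 C=8 D=49 E=16] open={R10,R11,R12,R13,R14,R15,R7,R8}
Open reservations: ['R10', 'R11', 'R12', 'R13', 'R14', 'R15', 'R7', 'R8'] -> 8

Answer: 8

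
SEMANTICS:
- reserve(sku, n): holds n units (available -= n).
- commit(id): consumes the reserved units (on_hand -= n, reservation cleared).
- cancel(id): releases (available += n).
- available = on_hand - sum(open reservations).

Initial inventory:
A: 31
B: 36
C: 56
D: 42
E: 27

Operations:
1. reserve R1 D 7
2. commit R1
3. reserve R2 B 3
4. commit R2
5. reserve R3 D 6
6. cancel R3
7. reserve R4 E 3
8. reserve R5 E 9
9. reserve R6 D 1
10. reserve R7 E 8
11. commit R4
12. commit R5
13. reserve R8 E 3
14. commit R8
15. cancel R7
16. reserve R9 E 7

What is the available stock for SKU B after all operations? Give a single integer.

Step 1: reserve R1 D 7 -> on_hand[A=31 B=36 C=56 D=42 E=27] avail[A=31 B=36 C=56 D=35 E=27] open={R1}
Step 2: commit R1 -> on_hand[A=31 B=36 C=56 D=35 E=27] avail[A=31 B=36 C=56 D=35 E=27] open={}
Step 3: reserve R2 B 3 -> on_hand[A=31 B=36 C=56 D=35 E=27] avail[A=31 B=33 C=56 D=35 E=27] open={R2}
Step 4: commit R2 -> on_hand[A=31 B=33 C=56 D=35 E=27] avail[A=31 B=33 C=56 D=35 E=27] open={}
Step 5: reserve R3 D 6 -> on_hand[A=31 B=33 C=56 D=35 E=27] avail[A=31 B=33 C=56 D=29 E=27] open={R3}
Step 6: cancel R3 -> on_hand[A=31 B=33 C=56 D=35 E=27] avail[A=31 B=33 C=56 D=35 E=27] open={}
Step 7: reserve R4 E 3 -> on_hand[A=31 B=33 C=56 D=35 E=27] avail[A=31 B=33 C=56 D=35 E=24] open={R4}
Step 8: reserve R5 E 9 -> on_hand[A=31 B=33 C=56 D=35 E=27] avail[A=31 B=33 C=56 D=35 E=15] open={R4,R5}
Step 9: reserve R6 D 1 -> on_hand[A=31 B=33 C=56 D=35 E=27] avail[A=31 B=33 C=56 D=34 E=15] open={R4,R5,R6}
Step 10: reserve R7 E 8 -> on_hand[A=31 B=33 C=56 D=35 E=27] avail[A=31 B=33 C=56 D=34 E=7] open={R4,R5,R6,R7}
Step 11: commit R4 -> on_hand[A=31 B=33 C=56 D=35 E=24] avail[A=31 B=33 C=56 D=34 E=7] open={R5,R6,R7}
Step 12: commit R5 -> on_hand[A=31 B=33 C=56 D=35 E=15] avail[A=31 B=33 C=56 D=34 E=7] open={R6,R7}
Step 13: reserve R8 E 3 -> on_hand[A=31 B=33 C=56 D=35 E=15] avail[A=31 B=33 C=56 D=34 E=4] open={R6,R7,R8}
Step 14: commit R8 -> on_hand[A=31 B=33 C=56 D=35 E=12] avail[A=31 B=33 C=56 D=34 E=4] open={R6,R7}
Step 15: cancel R7 -> on_hand[A=31 B=33 C=56 D=35 E=12] avail[A=31 B=33 C=56 D=34 E=12] open={R6}
Step 16: reserve R9 E 7 -> on_hand[A=31 B=33 C=56 D=35 E=12] avail[A=31 B=33 C=56 D=34 E=5] open={R6,R9}
Final available[B] = 33

Answer: 33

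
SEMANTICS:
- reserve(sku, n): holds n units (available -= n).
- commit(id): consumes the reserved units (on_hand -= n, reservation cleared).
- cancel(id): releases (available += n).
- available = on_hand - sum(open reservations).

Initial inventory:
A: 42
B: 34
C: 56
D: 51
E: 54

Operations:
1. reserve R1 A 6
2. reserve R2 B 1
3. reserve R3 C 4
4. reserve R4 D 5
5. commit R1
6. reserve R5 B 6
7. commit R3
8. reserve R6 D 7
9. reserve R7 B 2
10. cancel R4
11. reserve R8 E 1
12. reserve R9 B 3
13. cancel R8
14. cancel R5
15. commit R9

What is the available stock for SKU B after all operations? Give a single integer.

Answer: 28

Derivation:
Step 1: reserve R1 A 6 -> on_hand[A=42 B=34 C=56 D=51 E=54] avail[A=36 B=34 C=56 D=51 E=54] open={R1}
Step 2: reserve R2 B 1 -> on_hand[A=42 B=34 C=56 D=51 E=54] avail[A=36 B=33 C=56 D=51 E=54] open={R1,R2}
Step 3: reserve R3 C 4 -> on_hand[A=42 B=34 C=56 D=51 E=54] avail[A=36 B=33 C=52 D=51 E=54] open={R1,R2,R3}
Step 4: reserve R4 D 5 -> on_hand[A=42 B=34 C=56 D=51 E=54] avail[A=36 B=33 C=52 D=46 E=54] open={R1,R2,R3,R4}
Step 5: commit R1 -> on_hand[A=36 B=34 C=56 D=51 E=54] avail[A=36 B=33 C=52 D=46 E=54] open={R2,R3,R4}
Step 6: reserve R5 B 6 -> on_hand[A=36 B=34 C=56 D=51 E=54] avail[A=36 B=27 C=52 D=46 E=54] open={R2,R3,R4,R5}
Step 7: commit R3 -> on_hand[A=36 B=34 C=52 D=51 E=54] avail[A=36 B=27 C=52 D=46 E=54] open={R2,R4,R5}
Step 8: reserve R6 D 7 -> on_hand[A=36 B=34 C=52 D=51 E=54] avail[A=36 B=27 C=52 D=39 E=54] open={R2,R4,R5,R6}
Step 9: reserve R7 B 2 -> on_hand[A=36 B=34 C=52 D=51 E=54] avail[A=36 B=25 C=52 D=39 E=54] open={R2,R4,R5,R6,R7}
Step 10: cancel R4 -> on_hand[A=36 B=34 C=52 D=51 E=54] avail[A=36 B=25 C=52 D=44 E=54] open={R2,R5,R6,R7}
Step 11: reserve R8 E 1 -> on_hand[A=36 B=34 C=52 D=51 E=54] avail[A=36 B=25 C=52 D=44 E=53] open={R2,R5,R6,R7,R8}
Step 12: reserve R9 B 3 -> on_hand[A=36 B=34 C=52 D=51 E=54] avail[A=36 B=22 C=52 D=44 E=53] open={R2,R5,R6,R7,R8,R9}
Step 13: cancel R8 -> on_hand[A=36 B=34 C=52 D=51 E=54] avail[A=36 B=22 C=52 D=44 E=54] open={R2,R5,R6,R7,R9}
Step 14: cancel R5 -> on_hand[A=36 B=34 C=52 D=51 E=54] avail[A=36 B=28 C=52 D=44 E=54] open={R2,R6,R7,R9}
Step 15: commit R9 -> on_hand[A=36 B=31 C=52 D=51 E=54] avail[A=36 B=28 C=52 D=44 E=54] open={R2,R6,R7}
Final available[B] = 28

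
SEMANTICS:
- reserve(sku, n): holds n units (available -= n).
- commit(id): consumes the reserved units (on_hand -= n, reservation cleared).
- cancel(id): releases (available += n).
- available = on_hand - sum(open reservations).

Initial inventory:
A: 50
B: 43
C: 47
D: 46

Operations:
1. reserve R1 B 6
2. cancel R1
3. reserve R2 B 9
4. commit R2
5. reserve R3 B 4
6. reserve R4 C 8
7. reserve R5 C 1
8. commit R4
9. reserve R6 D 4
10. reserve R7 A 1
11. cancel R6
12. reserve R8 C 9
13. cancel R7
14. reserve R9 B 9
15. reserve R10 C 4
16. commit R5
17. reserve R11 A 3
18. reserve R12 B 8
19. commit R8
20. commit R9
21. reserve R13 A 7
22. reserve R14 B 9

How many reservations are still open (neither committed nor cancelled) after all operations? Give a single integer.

Answer: 6

Derivation:
Step 1: reserve R1 B 6 -> on_hand[A=50 B=43 C=47 D=46] avail[A=50 B=37 C=47 D=46] open={R1}
Step 2: cancel R1 -> on_hand[A=50 B=43 C=47 D=46] avail[A=50 B=43 C=47 D=46] open={}
Step 3: reserve R2 B 9 -> on_hand[A=50 B=43 C=47 D=46] avail[A=50 B=34 C=47 D=46] open={R2}
Step 4: commit R2 -> on_hand[A=50 B=34 C=47 D=46] avail[A=50 B=34 C=47 D=46] open={}
Step 5: reserve R3 B 4 -> on_hand[A=50 B=34 C=47 D=46] avail[A=50 B=30 C=47 D=46] open={R3}
Step 6: reserve R4 C 8 -> on_hand[A=50 B=34 C=47 D=46] avail[A=50 B=30 C=39 D=46] open={R3,R4}
Step 7: reserve R5 C 1 -> on_hand[A=50 B=34 C=47 D=46] avail[A=50 B=30 C=38 D=46] open={R3,R4,R5}
Step 8: commit R4 -> on_hand[A=50 B=34 C=39 D=46] avail[A=50 B=30 C=38 D=46] open={R3,R5}
Step 9: reserve R6 D 4 -> on_hand[A=50 B=34 C=39 D=46] avail[A=50 B=30 C=38 D=42] open={R3,R5,R6}
Step 10: reserve R7 A 1 -> on_hand[A=50 B=34 C=39 D=46] avail[A=49 B=30 C=38 D=42] open={R3,R5,R6,R7}
Step 11: cancel R6 -> on_hand[A=50 B=34 C=39 D=46] avail[A=49 B=30 C=38 D=46] open={R3,R5,R7}
Step 12: reserve R8 C 9 -> on_hand[A=50 B=34 C=39 D=46] avail[A=49 B=30 C=29 D=46] open={R3,R5,R7,R8}
Step 13: cancel R7 -> on_hand[A=50 B=34 C=39 D=46] avail[A=50 B=30 C=29 D=46] open={R3,R5,R8}
Step 14: reserve R9 B 9 -> on_hand[A=50 B=34 C=39 D=46] avail[A=50 B=21 C=29 D=46] open={R3,R5,R8,R9}
Step 15: reserve R10 C 4 -> on_hand[A=50 B=34 C=39 D=46] avail[A=50 B=21 C=25 D=46] open={R10,R3,R5,R8,R9}
Step 16: commit R5 -> on_hand[A=50 B=34 C=38 D=46] avail[A=50 B=21 C=25 D=46] open={R10,R3,R8,R9}
Step 17: reserve R11 A 3 -> on_hand[A=50 B=34 C=38 D=46] avail[A=47 B=21 C=25 D=46] open={R10,R11,R3,R8,R9}
Step 18: reserve R12 B 8 -> on_hand[A=50 B=34 C=38 D=46] avail[A=47 B=13 C=25 D=46] open={R10,R11,R12,R3,R8,R9}
Step 19: commit R8 -> on_hand[A=50 B=34 C=29 D=46] avail[A=47 B=13 C=25 D=46] open={R10,R11,R12,R3,R9}
Step 20: commit R9 -> on_hand[A=50 B=25 C=29 D=46] avail[A=47 B=13 C=25 D=46] open={R10,R11,R12,R3}
Step 21: reserve R13 A 7 -> on_hand[A=50 B=25 C=29 D=46] avail[A=40 B=13 C=25 D=46] open={R10,R11,R12,R13,R3}
Step 22: reserve R14 B 9 -> on_hand[A=50 B=25 C=29 D=46] avail[A=40 B=4 C=25 D=46] open={R10,R11,R12,R13,R14,R3}
Open reservations: ['R10', 'R11', 'R12', 'R13', 'R14', 'R3'] -> 6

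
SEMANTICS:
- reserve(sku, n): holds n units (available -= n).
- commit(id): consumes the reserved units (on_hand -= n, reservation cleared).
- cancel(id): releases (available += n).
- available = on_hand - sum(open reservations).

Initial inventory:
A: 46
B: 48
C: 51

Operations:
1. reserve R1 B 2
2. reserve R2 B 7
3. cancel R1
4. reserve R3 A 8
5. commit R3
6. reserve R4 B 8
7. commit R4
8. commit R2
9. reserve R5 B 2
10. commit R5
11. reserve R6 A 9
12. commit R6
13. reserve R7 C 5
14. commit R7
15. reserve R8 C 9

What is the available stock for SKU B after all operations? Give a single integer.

Answer: 31

Derivation:
Step 1: reserve R1 B 2 -> on_hand[A=46 B=48 C=51] avail[A=46 B=46 C=51] open={R1}
Step 2: reserve R2 B 7 -> on_hand[A=46 B=48 C=51] avail[A=46 B=39 C=51] open={R1,R2}
Step 3: cancel R1 -> on_hand[A=46 B=48 C=51] avail[A=46 B=41 C=51] open={R2}
Step 4: reserve R3 A 8 -> on_hand[A=46 B=48 C=51] avail[A=38 B=41 C=51] open={R2,R3}
Step 5: commit R3 -> on_hand[A=38 B=48 C=51] avail[A=38 B=41 C=51] open={R2}
Step 6: reserve R4 B 8 -> on_hand[A=38 B=48 C=51] avail[A=38 B=33 C=51] open={R2,R4}
Step 7: commit R4 -> on_hand[A=38 B=40 C=51] avail[A=38 B=33 C=51] open={R2}
Step 8: commit R2 -> on_hand[A=38 B=33 C=51] avail[A=38 B=33 C=51] open={}
Step 9: reserve R5 B 2 -> on_hand[A=38 B=33 C=51] avail[A=38 B=31 C=51] open={R5}
Step 10: commit R5 -> on_hand[A=38 B=31 C=51] avail[A=38 B=31 C=51] open={}
Step 11: reserve R6 A 9 -> on_hand[A=38 B=31 C=51] avail[A=29 B=31 C=51] open={R6}
Step 12: commit R6 -> on_hand[A=29 B=31 C=51] avail[A=29 B=31 C=51] open={}
Step 13: reserve R7 C 5 -> on_hand[A=29 B=31 C=51] avail[A=29 B=31 C=46] open={R7}
Step 14: commit R7 -> on_hand[A=29 B=31 C=46] avail[A=29 B=31 C=46] open={}
Step 15: reserve R8 C 9 -> on_hand[A=29 B=31 C=46] avail[A=29 B=31 C=37] open={R8}
Final available[B] = 31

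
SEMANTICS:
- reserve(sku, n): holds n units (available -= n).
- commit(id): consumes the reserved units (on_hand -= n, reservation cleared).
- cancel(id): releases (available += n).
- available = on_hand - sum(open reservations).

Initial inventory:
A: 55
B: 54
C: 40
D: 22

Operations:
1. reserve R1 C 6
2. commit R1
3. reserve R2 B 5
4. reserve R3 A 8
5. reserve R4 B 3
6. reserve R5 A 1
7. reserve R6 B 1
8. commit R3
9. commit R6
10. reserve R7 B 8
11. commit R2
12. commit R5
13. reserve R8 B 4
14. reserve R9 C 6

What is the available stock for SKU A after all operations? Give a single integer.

Step 1: reserve R1 C 6 -> on_hand[A=55 B=54 C=40 D=22] avail[A=55 B=54 C=34 D=22] open={R1}
Step 2: commit R1 -> on_hand[A=55 B=54 C=34 D=22] avail[A=55 B=54 C=34 D=22] open={}
Step 3: reserve R2 B 5 -> on_hand[A=55 B=54 C=34 D=22] avail[A=55 B=49 C=34 D=22] open={R2}
Step 4: reserve R3 A 8 -> on_hand[A=55 B=54 C=34 D=22] avail[A=47 B=49 C=34 D=22] open={R2,R3}
Step 5: reserve R4 B 3 -> on_hand[A=55 B=54 C=34 D=22] avail[A=47 B=46 C=34 D=22] open={R2,R3,R4}
Step 6: reserve R5 A 1 -> on_hand[A=55 B=54 C=34 D=22] avail[A=46 B=46 C=34 D=22] open={R2,R3,R4,R5}
Step 7: reserve R6 B 1 -> on_hand[A=55 B=54 C=34 D=22] avail[A=46 B=45 C=34 D=22] open={R2,R3,R4,R5,R6}
Step 8: commit R3 -> on_hand[A=47 B=54 C=34 D=22] avail[A=46 B=45 C=34 D=22] open={R2,R4,R5,R6}
Step 9: commit R6 -> on_hand[A=47 B=53 C=34 D=22] avail[A=46 B=45 C=34 D=22] open={R2,R4,R5}
Step 10: reserve R7 B 8 -> on_hand[A=47 B=53 C=34 D=22] avail[A=46 B=37 C=34 D=22] open={R2,R4,R5,R7}
Step 11: commit R2 -> on_hand[A=47 B=48 C=34 D=22] avail[A=46 B=37 C=34 D=22] open={R4,R5,R7}
Step 12: commit R5 -> on_hand[A=46 B=48 C=34 D=22] avail[A=46 B=37 C=34 D=22] open={R4,R7}
Step 13: reserve R8 B 4 -> on_hand[A=46 B=48 C=34 D=22] avail[A=46 B=33 C=34 D=22] open={R4,R7,R8}
Step 14: reserve R9 C 6 -> on_hand[A=46 B=48 C=34 D=22] avail[A=46 B=33 C=28 D=22] open={R4,R7,R8,R9}
Final available[A] = 46

Answer: 46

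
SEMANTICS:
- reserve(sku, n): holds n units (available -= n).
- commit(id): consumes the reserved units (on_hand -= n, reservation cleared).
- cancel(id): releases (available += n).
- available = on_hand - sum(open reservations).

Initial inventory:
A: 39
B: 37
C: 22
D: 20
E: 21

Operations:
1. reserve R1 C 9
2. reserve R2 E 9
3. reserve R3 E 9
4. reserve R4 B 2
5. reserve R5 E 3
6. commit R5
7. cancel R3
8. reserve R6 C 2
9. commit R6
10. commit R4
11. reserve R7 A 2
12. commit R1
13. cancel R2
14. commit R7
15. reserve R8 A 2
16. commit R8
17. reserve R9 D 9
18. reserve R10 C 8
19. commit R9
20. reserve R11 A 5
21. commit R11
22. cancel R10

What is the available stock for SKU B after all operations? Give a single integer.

Step 1: reserve R1 C 9 -> on_hand[A=39 B=37 C=22 D=20 E=21] avail[A=39 B=37 C=13 D=20 E=21] open={R1}
Step 2: reserve R2 E 9 -> on_hand[A=39 B=37 C=22 D=20 E=21] avail[A=39 B=37 C=13 D=20 E=12] open={R1,R2}
Step 3: reserve R3 E 9 -> on_hand[A=39 B=37 C=22 D=20 E=21] avail[A=39 B=37 C=13 D=20 E=3] open={R1,R2,R3}
Step 4: reserve R4 B 2 -> on_hand[A=39 B=37 C=22 D=20 E=21] avail[A=39 B=35 C=13 D=20 E=3] open={R1,R2,R3,R4}
Step 5: reserve R5 E 3 -> on_hand[A=39 B=37 C=22 D=20 E=21] avail[A=39 B=35 C=13 D=20 E=0] open={R1,R2,R3,R4,R5}
Step 6: commit R5 -> on_hand[A=39 B=37 C=22 D=20 E=18] avail[A=39 B=35 C=13 D=20 E=0] open={R1,R2,R3,R4}
Step 7: cancel R3 -> on_hand[A=39 B=37 C=22 D=20 E=18] avail[A=39 B=35 C=13 D=20 E=9] open={R1,R2,R4}
Step 8: reserve R6 C 2 -> on_hand[A=39 B=37 C=22 D=20 E=18] avail[A=39 B=35 C=11 D=20 E=9] open={R1,R2,R4,R6}
Step 9: commit R6 -> on_hand[A=39 B=37 C=20 D=20 E=18] avail[A=39 B=35 C=11 D=20 E=9] open={R1,R2,R4}
Step 10: commit R4 -> on_hand[A=39 B=35 C=20 D=20 E=18] avail[A=39 B=35 C=11 D=20 E=9] open={R1,R2}
Step 11: reserve R7 A 2 -> on_hand[A=39 B=35 C=20 D=20 E=18] avail[A=37 B=35 C=11 D=20 E=9] open={R1,R2,R7}
Step 12: commit R1 -> on_hand[A=39 B=35 C=11 D=20 E=18] avail[A=37 B=35 C=11 D=20 E=9] open={R2,R7}
Step 13: cancel R2 -> on_hand[A=39 B=35 C=11 D=20 E=18] avail[A=37 B=35 C=11 D=20 E=18] open={R7}
Step 14: commit R7 -> on_hand[A=37 B=35 C=11 D=20 E=18] avail[A=37 B=35 C=11 D=20 E=18] open={}
Step 15: reserve R8 A 2 -> on_hand[A=37 B=35 C=11 D=20 E=18] avail[A=35 B=35 C=11 D=20 E=18] open={R8}
Step 16: commit R8 -> on_hand[A=35 B=35 C=11 D=20 E=18] avail[A=35 B=35 C=11 D=20 E=18] open={}
Step 17: reserve R9 D 9 -> on_hand[A=35 B=35 C=11 D=20 E=18] avail[A=35 B=35 C=11 D=11 E=18] open={R9}
Step 18: reserve R10 C 8 -> on_hand[A=35 B=35 C=11 D=20 E=18] avail[A=35 B=35 C=3 D=11 E=18] open={R10,R9}
Step 19: commit R9 -> on_hand[A=35 B=35 C=11 D=11 E=18] avail[A=35 B=35 C=3 D=11 E=18] open={R10}
Step 20: reserve R11 A 5 -> on_hand[A=35 B=35 C=11 D=11 E=18] avail[A=30 B=35 C=3 D=11 E=18] open={R10,R11}
Step 21: commit R11 -> on_hand[A=30 B=35 C=11 D=11 E=18] avail[A=30 B=35 C=3 D=11 E=18] open={R10}
Step 22: cancel R10 -> on_hand[A=30 B=35 C=11 D=11 E=18] avail[A=30 B=35 C=11 D=11 E=18] open={}
Final available[B] = 35

Answer: 35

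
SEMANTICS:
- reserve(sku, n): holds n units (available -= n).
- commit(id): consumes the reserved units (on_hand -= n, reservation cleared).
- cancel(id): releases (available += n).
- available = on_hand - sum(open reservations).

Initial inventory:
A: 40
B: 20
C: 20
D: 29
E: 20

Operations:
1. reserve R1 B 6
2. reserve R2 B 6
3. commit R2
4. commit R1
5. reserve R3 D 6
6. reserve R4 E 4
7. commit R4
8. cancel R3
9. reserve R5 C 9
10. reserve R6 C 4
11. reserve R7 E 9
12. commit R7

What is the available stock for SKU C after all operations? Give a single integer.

Answer: 7

Derivation:
Step 1: reserve R1 B 6 -> on_hand[A=40 B=20 C=20 D=29 E=20] avail[A=40 B=14 C=20 D=29 E=20] open={R1}
Step 2: reserve R2 B 6 -> on_hand[A=40 B=20 C=20 D=29 E=20] avail[A=40 B=8 C=20 D=29 E=20] open={R1,R2}
Step 3: commit R2 -> on_hand[A=40 B=14 C=20 D=29 E=20] avail[A=40 B=8 C=20 D=29 E=20] open={R1}
Step 4: commit R1 -> on_hand[A=40 B=8 C=20 D=29 E=20] avail[A=40 B=8 C=20 D=29 E=20] open={}
Step 5: reserve R3 D 6 -> on_hand[A=40 B=8 C=20 D=29 E=20] avail[A=40 B=8 C=20 D=23 E=20] open={R3}
Step 6: reserve R4 E 4 -> on_hand[A=40 B=8 C=20 D=29 E=20] avail[A=40 B=8 C=20 D=23 E=16] open={R3,R4}
Step 7: commit R4 -> on_hand[A=40 B=8 C=20 D=29 E=16] avail[A=40 B=8 C=20 D=23 E=16] open={R3}
Step 8: cancel R3 -> on_hand[A=40 B=8 C=20 D=29 E=16] avail[A=40 B=8 C=20 D=29 E=16] open={}
Step 9: reserve R5 C 9 -> on_hand[A=40 B=8 C=20 D=29 E=16] avail[A=40 B=8 C=11 D=29 E=16] open={R5}
Step 10: reserve R6 C 4 -> on_hand[A=40 B=8 C=20 D=29 E=16] avail[A=40 B=8 C=7 D=29 E=16] open={R5,R6}
Step 11: reserve R7 E 9 -> on_hand[A=40 B=8 C=20 D=29 E=16] avail[A=40 B=8 C=7 D=29 E=7] open={R5,R6,R7}
Step 12: commit R7 -> on_hand[A=40 B=8 C=20 D=29 E=7] avail[A=40 B=8 C=7 D=29 E=7] open={R5,R6}
Final available[C] = 7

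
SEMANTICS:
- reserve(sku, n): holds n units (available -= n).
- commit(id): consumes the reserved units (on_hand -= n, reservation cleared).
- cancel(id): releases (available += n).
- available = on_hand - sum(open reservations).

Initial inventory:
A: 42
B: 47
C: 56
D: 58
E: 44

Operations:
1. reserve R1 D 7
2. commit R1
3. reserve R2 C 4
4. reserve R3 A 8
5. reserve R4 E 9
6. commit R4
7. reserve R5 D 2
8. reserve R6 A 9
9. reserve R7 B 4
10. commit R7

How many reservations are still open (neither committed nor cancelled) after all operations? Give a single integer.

Answer: 4

Derivation:
Step 1: reserve R1 D 7 -> on_hand[A=42 B=47 C=56 D=58 E=44] avail[A=42 B=47 C=56 D=51 E=44] open={R1}
Step 2: commit R1 -> on_hand[A=42 B=47 C=56 D=51 E=44] avail[A=42 B=47 C=56 D=51 E=44] open={}
Step 3: reserve R2 C 4 -> on_hand[A=42 B=47 C=56 D=51 E=44] avail[A=42 B=47 C=52 D=51 E=44] open={R2}
Step 4: reserve R3 A 8 -> on_hand[A=42 B=47 C=56 D=51 E=44] avail[A=34 B=47 C=52 D=51 E=44] open={R2,R3}
Step 5: reserve R4 E 9 -> on_hand[A=42 B=47 C=56 D=51 E=44] avail[A=34 B=47 C=52 D=51 E=35] open={R2,R3,R4}
Step 6: commit R4 -> on_hand[A=42 B=47 C=56 D=51 E=35] avail[A=34 B=47 C=52 D=51 E=35] open={R2,R3}
Step 7: reserve R5 D 2 -> on_hand[A=42 B=47 C=56 D=51 E=35] avail[A=34 B=47 C=52 D=49 E=35] open={R2,R3,R5}
Step 8: reserve R6 A 9 -> on_hand[A=42 B=47 C=56 D=51 E=35] avail[A=25 B=47 C=52 D=49 E=35] open={R2,R3,R5,R6}
Step 9: reserve R7 B 4 -> on_hand[A=42 B=47 C=56 D=51 E=35] avail[A=25 B=43 C=52 D=49 E=35] open={R2,R3,R5,R6,R7}
Step 10: commit R7 -> on_hand[A=42 B=43 C=56 D=51 E=35] avail[A=25 B=43 C=52 D=49 E=35] open={R2,R3,R5,R6}
Open reservations: ['R2', 'R3', 'R5', 'R6'] -> 4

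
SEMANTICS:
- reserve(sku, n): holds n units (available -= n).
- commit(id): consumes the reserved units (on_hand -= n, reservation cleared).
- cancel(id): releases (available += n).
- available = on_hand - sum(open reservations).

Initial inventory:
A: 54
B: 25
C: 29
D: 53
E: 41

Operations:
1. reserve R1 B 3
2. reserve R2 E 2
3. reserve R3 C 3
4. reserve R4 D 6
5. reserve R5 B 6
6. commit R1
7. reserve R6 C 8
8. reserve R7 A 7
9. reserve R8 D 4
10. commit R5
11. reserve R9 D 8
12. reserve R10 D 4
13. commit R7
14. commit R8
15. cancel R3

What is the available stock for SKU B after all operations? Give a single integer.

Answer: 16

Derivation:
Step 1: reserve R1 B 3 -> on_hand[A=54 B=25 C=29 D=53 E=41] avail[A=54 B=22 C=29 D=53 E=41] open={R1}
Step 2: reserve R2 E 2 -> on_hand[A=54 B=25 C=29 D=53 E=41] avail[A=54 B=22 C=29 D=53 E=39] open={R1,R2}
Step 3: reserve R3 C 3 -> on_hand[A=54 B=25 C=29 D=53 E=41] avail[A=54 B=22 C=26 D=53 E=39] open={R1,R2,R3}
Step 4: reserve R4 D 6 -> on_hand[A=54 B=25 C=29 D=53 E=41] avail[A=54 B=22 C=26 D=47 E=39] open={R1,R2,R3,R4}
Step 5: reserve R5 B 6 -> on_hand[A=54 B=25 C=29 D=53 E=41] avail[A=54 B=16 C=26 D=47 E=39] open={R1,R2,R3,R4,R5}
Step 6: commit R1 -> on_hand[A=54 B=22 C=29 D=53 E=41] avail[A=54 B=16 C=26 D=47 E=39] open={R2,R3,R4,R5}
Step 7: reserve R6 C 8 -> on_hand[A=54 B=22 C=29 D=53 E=41] avail[A=54 B=16 C=18 D=47 E=39] open={R2,R3,R4,R5,R6}
Step 8: reserve R7 A 7 -> on_hand[A=54 B=22 C=29 D=53 E=41] avail[A=47 B=16 C=18 D=47 E=39] open={R2,R3,R4,R5,R6,R7}
Step 9: reserve R8 D 4 -> on_hand[A=54 B=22 C=29 D=53 E=41] avail[A=47 B=16 C=18 D=43 E=39] open={R2,R3,R4,R5,R6,R7,R8}
Step 10: commit R5 -> on_hand[A=54 B=16 C=29 D=53 E=41] avail[A=47 B=16 C=18 D=43 E=39] open={R2,R3,R4,R6,R7,R8}
Step 11: reserve R9 D 8 -> on_hand[A=54 B=16 C=29 D=53 E=41] avail[A=47 B=16 C=18 D=35 E=39] open={R2,R3,R4,R6,R7,R8,R9}
Step 12: reserve R10 D 4 -> on_hand[A=54 B=16 C=29 D=53 E=41] avail[A=47 B=16 C=18 D=31 E=39] open={R10,R2,R3,R4,R6,R7,R8,R9}
Step 13: commit R7 -> on_hand[A=47 B=16 C=29 D=53 E=41] avail[A=47 B=16 C=18 D=31 E=39] open={R10,R2,R3,R4,R6,R8,R9}
Step 14: commit R8 -> on_hand[A=47 B=16 C=29 D=49 E=41] avail[A=47 B=16 C=18 D=31 E=39] open={R10,R2,R3,R4,R6,R9}
Step 15: cancel R3 -> on_hand[A=47 B=16 C=29 D=49 E=41] avail[A=47 B=16 C=21 D=31 E=39] open={R10,R2,R4,R6,R9}
Final available[B] = 16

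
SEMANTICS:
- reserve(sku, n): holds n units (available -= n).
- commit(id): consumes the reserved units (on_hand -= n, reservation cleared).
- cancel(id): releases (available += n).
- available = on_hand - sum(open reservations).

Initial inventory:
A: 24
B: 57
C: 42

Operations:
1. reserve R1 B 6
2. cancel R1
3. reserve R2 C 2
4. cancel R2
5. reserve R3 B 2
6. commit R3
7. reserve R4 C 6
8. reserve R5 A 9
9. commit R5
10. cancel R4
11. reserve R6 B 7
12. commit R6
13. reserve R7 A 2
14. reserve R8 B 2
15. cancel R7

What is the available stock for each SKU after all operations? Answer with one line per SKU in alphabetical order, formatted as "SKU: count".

Step 1: reserve R1 B 6 -> on_hand[A=24 B=57 C=42] avail[A=24 B=51 C=42] open={R1}
Step 2: cancel R1 -> on_hand[A=24 B=57 C=42] avail[A=24 B=57 C=42] open={}
Step 3: reserve R2 C 2 -> on_hand[A=24 B=57 C=42] avail[A=24 B=57 C=40] open={R2}
Step 4: cancel R2 -> on_hand[A=24 B=57 C=42] avail[A=24 B=57 C=42] open={}
Step 5: reserve R3 B 2 -> on_hand[A=24 B=57 C=42] avail[A=24 B=55 C=42] open={R3}
Step 6: commit R3 -> on_hand[A=24 B=55 C=42] avail[A=24 B=55 C=42] open={}
Step 7: reserve R4 C 6 -> on_hand[A=24 B=55 C=42] avail[A=24 B=55 C=36] open={R4}
Step 8: reserve R5 A 9 -> on_hand[A=24 B=55 C=42] avail[A=15 B=55 C=36] open={R4,R5}
Step 9: commit R5 -> on_hand[A=15 B=55 C=42] avail[A=15 B=55 C=36] open={R4}
Step 10: cancel R4 -> on_hand[A=15 B=55 C=42] avail[A=15 B=55 C=42] open={}
Step 11: reserve R6 B 7 -> on_hand[A=15 B=55 C=42] avail[A=15 B=48 C=42] open={R6}
Step 12: commit R6 -> on_hand[A=15 B=48 C=42] avail[A=15 B=48 C=42] open={}
Step 13: reserve R7 A 2 -> on_hand[A=15 B=48 C=42] avail[A=13 B=48 C=42] open={R7}
Step 14: reserve R8 B 2 -> on_hand[A=15 B=48 C=42] avail[A=13 B=46 C=42] open={R7,R8}
Step 15: cancel R7 -> on_hand[A=15 B=48 C=42] avail[A=15 B=46 C=42] open={R8}

Answer: A: 15
B: 46
C: 42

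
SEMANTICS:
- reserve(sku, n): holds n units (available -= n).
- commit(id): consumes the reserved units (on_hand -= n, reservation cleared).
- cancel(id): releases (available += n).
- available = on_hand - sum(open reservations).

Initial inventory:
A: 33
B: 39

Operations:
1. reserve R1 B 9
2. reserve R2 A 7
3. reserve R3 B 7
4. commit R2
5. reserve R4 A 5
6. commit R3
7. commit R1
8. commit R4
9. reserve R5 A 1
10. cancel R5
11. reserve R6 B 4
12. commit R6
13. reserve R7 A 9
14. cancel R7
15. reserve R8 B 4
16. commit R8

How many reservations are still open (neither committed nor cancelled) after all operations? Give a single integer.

Answer: 0

Derivation:
Step 1: reserve R1 B 9 -> on_hand[A=33 B=39] avail[A=33 B=30] open={R1}
Step 2: reserve R2 A 7 -> on_hand[A=33 B=39] avail[A=26 B=30] open={R1,R2}
Step 3: reserve R3 B 7 -> on_hand[A=33 B=39] avail[A=26 B=23] open={R1,R2,R3}
Step 4: commit R2 -> on_hand[A=26 B=39] avail[A=26 B=23] open={R1,R3}
Step 5: reserve R4 A 5 -> on_hand[A=26 B=39] avail[A=21 B=23] open={R1,R3,R4}
Step 6: commit R3 -> on_hand[A=26 B=32] avail[A=21 B=23] open={R1,R4}
Step 7: commit R1 -> on_hand[A=26 B=23] avail[A=21 B=23] open={R4}
Step 8: commit R4 -> on_hand[A=21 B=23] avail[A=21 B=23] open={}
Step 9: reserve R5 A 1 -> on_hand[A=21 B=23] avail[A=20 B=23] open={R5}
Step 10: cancel R5 -> on_hand[A=21 B=23] avail[A=21 B=23] open={}
Step 11: reserve R6 B 4 -> on_hand[A=21 B=23] avail[A=21 B=19] open={R6}
Step 12: commit R6 -> on_hand[A=21 B=19] avail[A=21 B=19] open={}
Step 13: reserve R7 A 9 -> on_hand[A=21 B=19] avail[A=12 B=19] open={R7}
Step 14: cancel R7 -> on_hand[A=21 B=19] avail[A=21 B=19] open={}
Step 15: reserve R8 B 4 -> on_hand[A=21 B=19] avail[A=21 B=15] open={R8}
Step 16: commit R8 -> on_hand[A=21 B=15] avail[A=21 B=15] open={}
Open reservations: [] -> 0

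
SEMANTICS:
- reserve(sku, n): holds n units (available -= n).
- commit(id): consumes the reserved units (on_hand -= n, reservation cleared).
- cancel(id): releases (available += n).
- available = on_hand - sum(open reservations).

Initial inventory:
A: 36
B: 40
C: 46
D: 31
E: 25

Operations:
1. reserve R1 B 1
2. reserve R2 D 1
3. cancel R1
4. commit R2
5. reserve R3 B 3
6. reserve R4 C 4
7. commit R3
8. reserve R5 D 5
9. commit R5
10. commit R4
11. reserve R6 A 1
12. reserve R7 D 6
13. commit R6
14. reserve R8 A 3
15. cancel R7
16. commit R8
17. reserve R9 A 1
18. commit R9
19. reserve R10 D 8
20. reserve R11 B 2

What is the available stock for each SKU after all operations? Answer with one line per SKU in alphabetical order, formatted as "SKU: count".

Step 1: reserve R1 B 1 -> on_hand[A=36 B=40 C=46 D=31 E=25] avail[A=36 B=39 C=46 D=31 E=25] open={R1}
Step 2: reserve R2 D 1 -> on_hand[A=36 B=40 C=46 D=31 E=25] avail[A=36 B=39 C=46 D=30 E=25] open={R1,R2}
Step 3: cancel R1 -> on_hand[A=36 B=40 C=46 D=31 E=25] avail[A=36 B=40 C=46 D=30 E=25] open={R2}
Step 4: commit R2 -> on_hand[A=36 B=40 C=46 D=30 E=25] avail[A=36 B=40 C=46 D=30 E=25] open={}
Step 5: reserve R3 B 3 -> on_hand[A=36 B=40 C=46 D=30 E=25] avail[A=36 B=37 C=46 D=30 E=25] open={R3}
Step 6: reserve R4 C 4 -> on_hand[A=36 B=40 C=46 D=30 E=25] avail[A=36 B=37 C=42 D=30 E=25] open={R3,R4}
Step 7: commit R3 -> on_hand[A=36 B=37 C=46 D=30 E=25] avail[A=36 B=37 C=42 D=30 E=25] open={R4}
Step 8: reserve R5 D 5 -> on_hand[A=36 B=37 C=46 D=30 E=25] avail[A=36 B=37 C=42 D=25 E=25] open={R4,R5}
Step 9: commit R5 -> on_hand[A=36 B=37 C=46 D=25 E=25] avail[A=36 B=37 C=42 D=25 E=25] open={R4}
Step 10: commit R4 -> on_hand[A=36 B=37 C=42 D=25 E=25] avail[A=36 B=37 C=42 D=25 E=25] open={}
Step 11: reserve R6 A 1 -> on_hand[A=36 B=37 C=42 D=25 E=25] avail[A=35 B=37 C=42 D=25 E=25] open={R6}
Step 12: reserve R7 D 6 -> on_hand[A=36 B=37 C=42 D=25 E=25] avail[A=35 B=37 C=42 D=19 E=25] open={R6,R7}
Step 13: commit R6 -> on_hand[A=35 B=37 C=42 D=25 E=25] avail[A=35 B=37 C=42 D=19 E=25] open={R7}
Step 14: reserve R8 A 3 -> on_hand[A=35 B=37 C=42 D=25 E=25] avail[A=32 B=37 C=42 D=19 E=25] open={R7,R8}
Step 15: cancel R7 -> on_hand[A=35 B=37 C=42 D=25 E=25] avail[A=32 B=37 C=42 D=25 E=25] open={R8}
Step 16: commit R8 -> on_hand[A=32 B=37 C=42 D=25 E=25] avail[A=32 B=37 C=42 D=25 E=25] open={}
Step 17: reserve R9 A 1 -> on_hand[A=32 B=37 C=42 D=25 E=25] avail[A=31 B=37 C=42 D=25 E=25] open={R9}
Step 18: commit R9 -> on_hand[A=31 B=37 C=42 D=25 E=25] avail[A=31 B=37 C=42 D=25 E=25] open={}
Step 19: reserve R10 D 8 -> on_hand[A=31 B=37 C=42 D=25 E=25] avail[A=31 B=37 C=42 D=17 E=25] open={R10}
Step 20: reserve R11 B 2 -> on_hand[A=31 B=37 C=42 D=25 E=25] avail[A=31 B=35 C=42 D=17 E=25] open={R10,R11}

Answer: A: 31
B: 35
C: 42
D: 17
E: 25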